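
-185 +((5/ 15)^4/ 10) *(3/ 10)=-499499/ 2700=-185.00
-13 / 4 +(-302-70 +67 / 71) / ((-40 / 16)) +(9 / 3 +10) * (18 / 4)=57843 / 284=203.67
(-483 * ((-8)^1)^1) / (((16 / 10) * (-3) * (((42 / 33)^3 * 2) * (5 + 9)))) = -13.95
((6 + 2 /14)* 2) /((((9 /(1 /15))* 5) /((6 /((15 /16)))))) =2752 /23625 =0.12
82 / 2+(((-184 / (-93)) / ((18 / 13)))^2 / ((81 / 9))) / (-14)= 40.98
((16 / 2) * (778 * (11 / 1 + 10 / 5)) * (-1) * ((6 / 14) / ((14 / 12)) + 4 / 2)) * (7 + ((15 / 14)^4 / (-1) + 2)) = -173120346828 / 117649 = -1471498.67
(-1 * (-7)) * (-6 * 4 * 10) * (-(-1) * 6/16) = -630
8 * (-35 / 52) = -70 / 13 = -5.38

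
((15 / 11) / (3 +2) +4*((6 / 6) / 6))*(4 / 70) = 62 / 1155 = 0.05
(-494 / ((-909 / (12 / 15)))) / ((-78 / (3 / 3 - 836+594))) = 18316 / 13635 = 1.34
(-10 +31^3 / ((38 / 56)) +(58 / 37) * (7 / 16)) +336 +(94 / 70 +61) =8718349683 / 196840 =44291.55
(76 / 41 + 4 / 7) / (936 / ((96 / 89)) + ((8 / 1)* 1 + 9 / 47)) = 130848 / 47262299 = 0.00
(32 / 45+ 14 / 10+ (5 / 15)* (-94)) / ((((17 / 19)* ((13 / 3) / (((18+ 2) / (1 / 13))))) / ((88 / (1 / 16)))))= -140715520 / 51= -2759127.84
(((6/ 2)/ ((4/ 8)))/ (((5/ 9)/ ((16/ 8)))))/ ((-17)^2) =108/ 1445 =0.07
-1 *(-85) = 85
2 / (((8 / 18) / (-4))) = -18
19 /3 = 6.33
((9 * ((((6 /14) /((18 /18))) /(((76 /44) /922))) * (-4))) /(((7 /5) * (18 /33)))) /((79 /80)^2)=-64259712000 /5810371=-11059.49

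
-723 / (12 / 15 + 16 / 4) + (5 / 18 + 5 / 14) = -75595 / 504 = -149.99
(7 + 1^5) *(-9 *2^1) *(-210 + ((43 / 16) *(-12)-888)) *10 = 1627560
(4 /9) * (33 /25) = 44 /75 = 0.59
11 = 11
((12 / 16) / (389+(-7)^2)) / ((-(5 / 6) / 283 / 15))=-8.72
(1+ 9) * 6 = 60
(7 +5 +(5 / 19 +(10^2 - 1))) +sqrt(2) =sqrt(2) +2114 / 19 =112.68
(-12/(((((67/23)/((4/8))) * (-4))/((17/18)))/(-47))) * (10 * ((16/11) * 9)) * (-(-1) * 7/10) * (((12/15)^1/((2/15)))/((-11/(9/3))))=27786024/8107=3427.41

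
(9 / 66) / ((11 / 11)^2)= 0.14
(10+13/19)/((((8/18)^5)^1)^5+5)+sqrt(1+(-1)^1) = 20819041643063725074337221/9742901264588299166169073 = 2.14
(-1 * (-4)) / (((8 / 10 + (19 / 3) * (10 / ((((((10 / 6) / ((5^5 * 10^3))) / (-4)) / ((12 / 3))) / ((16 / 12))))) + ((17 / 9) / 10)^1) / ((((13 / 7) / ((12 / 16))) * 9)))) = -56160 / 1595999999377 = -0.00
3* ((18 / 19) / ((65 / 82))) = 4428 / 1235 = 3.59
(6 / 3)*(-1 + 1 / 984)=-983 / 492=-2.00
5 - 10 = -5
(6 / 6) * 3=3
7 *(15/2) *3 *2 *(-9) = -2835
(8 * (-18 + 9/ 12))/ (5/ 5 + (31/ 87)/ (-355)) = -2131065/ 15427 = -138.14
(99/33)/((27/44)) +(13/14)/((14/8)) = 2390/441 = 5.42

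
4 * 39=156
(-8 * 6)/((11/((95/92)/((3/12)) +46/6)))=-1184/23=-51.48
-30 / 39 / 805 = -2 / 2093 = -0.00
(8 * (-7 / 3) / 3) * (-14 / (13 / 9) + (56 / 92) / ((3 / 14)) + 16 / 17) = 5047280 / 137241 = 36.78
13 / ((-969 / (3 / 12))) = -0.00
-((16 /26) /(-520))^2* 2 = -2 /714025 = -0.00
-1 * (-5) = 5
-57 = -57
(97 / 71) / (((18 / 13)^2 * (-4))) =-16393 / 92016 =-0.18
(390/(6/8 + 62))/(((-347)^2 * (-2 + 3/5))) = -7800/211558613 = -0.00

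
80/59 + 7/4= 733/236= 3.11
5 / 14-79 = -1101 / 14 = -78.64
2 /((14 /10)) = 10 /7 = 1.43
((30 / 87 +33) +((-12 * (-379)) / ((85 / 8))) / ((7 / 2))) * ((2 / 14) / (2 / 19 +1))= 51027103 / 2536485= 20.12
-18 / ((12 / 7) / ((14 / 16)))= -147 / 16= -9.19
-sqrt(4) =-2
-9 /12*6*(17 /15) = -51 /10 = -5.10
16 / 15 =1.07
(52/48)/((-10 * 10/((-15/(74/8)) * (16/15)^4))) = 212992/9365625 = 0.02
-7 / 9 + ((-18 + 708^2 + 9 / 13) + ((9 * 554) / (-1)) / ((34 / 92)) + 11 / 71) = 68880208391 / 141219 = 487754.54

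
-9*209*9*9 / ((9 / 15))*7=-1777545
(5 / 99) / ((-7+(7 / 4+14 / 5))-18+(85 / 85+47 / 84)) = -350 / 130911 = -0.00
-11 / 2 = -5.50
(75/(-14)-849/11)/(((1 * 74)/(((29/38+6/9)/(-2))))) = 36349/45584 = 0.80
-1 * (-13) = 13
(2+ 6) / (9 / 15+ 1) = 5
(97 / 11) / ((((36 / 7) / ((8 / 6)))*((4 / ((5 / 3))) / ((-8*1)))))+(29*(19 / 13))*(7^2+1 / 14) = 336040687 / 162162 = 2072.25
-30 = -30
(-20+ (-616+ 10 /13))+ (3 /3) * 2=-8232 /13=-633.23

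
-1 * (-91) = 91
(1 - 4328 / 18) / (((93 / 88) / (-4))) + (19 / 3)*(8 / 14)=5331124 / 5859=909.90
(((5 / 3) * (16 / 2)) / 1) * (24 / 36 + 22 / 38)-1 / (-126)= 16.62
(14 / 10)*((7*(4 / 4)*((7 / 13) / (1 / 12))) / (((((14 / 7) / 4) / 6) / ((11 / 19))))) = 543312 / 1235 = 439.93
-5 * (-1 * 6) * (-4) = -120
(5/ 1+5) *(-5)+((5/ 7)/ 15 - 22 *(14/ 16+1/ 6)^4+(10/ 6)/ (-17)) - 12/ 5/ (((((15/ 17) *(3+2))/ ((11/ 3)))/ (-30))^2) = -3869081280521/ 2467584000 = -1567.96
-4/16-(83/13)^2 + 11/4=-12933/338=-38.26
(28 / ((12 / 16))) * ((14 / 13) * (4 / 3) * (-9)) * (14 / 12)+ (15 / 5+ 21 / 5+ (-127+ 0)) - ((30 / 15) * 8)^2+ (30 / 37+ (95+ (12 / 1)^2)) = -5042282 / 7215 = -698.86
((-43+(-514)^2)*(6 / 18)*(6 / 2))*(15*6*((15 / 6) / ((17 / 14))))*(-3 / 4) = -1248122925 / 34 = -36709497.79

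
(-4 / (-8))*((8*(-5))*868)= -17360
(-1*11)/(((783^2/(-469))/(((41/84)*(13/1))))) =0.05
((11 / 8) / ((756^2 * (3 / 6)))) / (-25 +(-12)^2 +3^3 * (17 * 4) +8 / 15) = 55 / 22353153984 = 0.00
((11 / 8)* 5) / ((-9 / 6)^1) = -4.58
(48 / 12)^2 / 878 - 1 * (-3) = 1325 / 439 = 3.02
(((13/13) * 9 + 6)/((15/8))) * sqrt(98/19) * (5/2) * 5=700 * sqrt(38)/19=227.11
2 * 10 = 20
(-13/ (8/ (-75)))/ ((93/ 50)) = 8125/ 124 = 65.52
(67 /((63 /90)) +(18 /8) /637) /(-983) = -243889 /2504684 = -0.10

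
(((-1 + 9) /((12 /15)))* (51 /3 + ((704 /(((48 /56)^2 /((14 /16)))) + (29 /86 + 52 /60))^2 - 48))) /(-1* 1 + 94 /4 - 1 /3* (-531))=10558389530821 /298789155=35337.26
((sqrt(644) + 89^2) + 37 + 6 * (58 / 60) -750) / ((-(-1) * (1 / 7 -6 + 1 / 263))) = -22134343 / 17960 -1841 * sqrt(161) / 5388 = -1236.76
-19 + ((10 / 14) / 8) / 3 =-3187 / 168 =-18.97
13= 13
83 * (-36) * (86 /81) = -28552 /9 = -3172.44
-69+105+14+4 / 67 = 3354 / 67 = 50.06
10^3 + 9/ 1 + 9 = 1018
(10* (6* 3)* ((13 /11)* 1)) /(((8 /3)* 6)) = 585 /44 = 13.30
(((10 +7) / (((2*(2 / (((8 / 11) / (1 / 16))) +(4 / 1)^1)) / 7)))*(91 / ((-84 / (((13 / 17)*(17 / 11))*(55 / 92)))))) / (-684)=100555 / 6300666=0.02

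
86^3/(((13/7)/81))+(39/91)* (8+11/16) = 40392105645/1456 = 27741830.80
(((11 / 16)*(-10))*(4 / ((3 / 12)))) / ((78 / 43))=-2365 / 39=-60.64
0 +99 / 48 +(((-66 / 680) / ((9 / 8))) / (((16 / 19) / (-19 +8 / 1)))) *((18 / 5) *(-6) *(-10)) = 333861 / 1360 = 245.49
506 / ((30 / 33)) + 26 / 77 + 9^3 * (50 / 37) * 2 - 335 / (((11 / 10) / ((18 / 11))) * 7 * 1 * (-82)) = 16241612477 / 6424495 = 2528.08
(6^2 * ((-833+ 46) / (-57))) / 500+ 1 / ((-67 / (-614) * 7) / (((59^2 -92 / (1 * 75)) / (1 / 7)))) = 31890.26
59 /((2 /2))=59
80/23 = 3.48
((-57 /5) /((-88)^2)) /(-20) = 57 /774400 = 0.00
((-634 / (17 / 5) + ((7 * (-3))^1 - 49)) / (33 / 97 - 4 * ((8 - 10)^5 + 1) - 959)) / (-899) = -211460 / 618671123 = -0.00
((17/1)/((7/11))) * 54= 10098/7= 1442.57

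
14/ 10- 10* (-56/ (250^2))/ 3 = 13153/ 9375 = 1.40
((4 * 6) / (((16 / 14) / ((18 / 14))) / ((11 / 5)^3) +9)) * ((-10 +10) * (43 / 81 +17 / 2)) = 0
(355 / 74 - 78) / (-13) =5.63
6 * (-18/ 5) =-108/ 5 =-21.60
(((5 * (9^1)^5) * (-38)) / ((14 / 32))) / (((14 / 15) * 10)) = -134631720 / 49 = -2747586.12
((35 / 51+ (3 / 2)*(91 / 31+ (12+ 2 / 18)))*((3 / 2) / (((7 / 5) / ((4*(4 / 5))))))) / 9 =98048 / 11067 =8.86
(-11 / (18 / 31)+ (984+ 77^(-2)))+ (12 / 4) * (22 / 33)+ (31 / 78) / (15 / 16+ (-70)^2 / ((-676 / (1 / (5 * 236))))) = 15341648232769 / 15857288370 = 967.48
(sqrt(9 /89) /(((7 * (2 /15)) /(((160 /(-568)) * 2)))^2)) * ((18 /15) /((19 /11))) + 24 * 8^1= 3564000 * sqrt(89) /417692219 + 192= 192.08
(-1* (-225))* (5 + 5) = 2250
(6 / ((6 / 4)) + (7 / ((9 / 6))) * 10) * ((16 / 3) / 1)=2432 / 9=270.22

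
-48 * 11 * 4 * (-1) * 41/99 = 874.67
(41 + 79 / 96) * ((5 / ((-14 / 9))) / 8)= -60225 / 3584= -16.80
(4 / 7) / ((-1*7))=-4 / 49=-0.08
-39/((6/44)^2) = -2097.33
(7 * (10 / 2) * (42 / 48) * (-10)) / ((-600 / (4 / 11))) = 49 / 264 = 0.19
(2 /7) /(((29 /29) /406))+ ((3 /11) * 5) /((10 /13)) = 117.77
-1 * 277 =-277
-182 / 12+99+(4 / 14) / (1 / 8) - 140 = -2263 / 42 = -53.88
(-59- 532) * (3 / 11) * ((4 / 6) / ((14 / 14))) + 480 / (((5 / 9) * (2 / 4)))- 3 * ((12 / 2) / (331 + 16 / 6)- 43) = 1751241 / 1001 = 1749.49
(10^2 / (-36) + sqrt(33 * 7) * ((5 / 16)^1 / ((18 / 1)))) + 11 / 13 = -226 / 117 + 5 * sqrt(231) / 288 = -1.67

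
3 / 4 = 0.75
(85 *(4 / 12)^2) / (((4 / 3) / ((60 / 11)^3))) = 1530000 / 1331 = 1149.51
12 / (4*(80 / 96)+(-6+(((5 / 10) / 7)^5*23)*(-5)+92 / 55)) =-1064891520 / 88222111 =-12.07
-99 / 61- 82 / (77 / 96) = -487815 / 4697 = -103.86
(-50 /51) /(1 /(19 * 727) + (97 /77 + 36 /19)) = -0.31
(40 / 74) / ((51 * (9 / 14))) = 280 / 16983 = 0.02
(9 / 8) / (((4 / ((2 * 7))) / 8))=63 / 2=31.50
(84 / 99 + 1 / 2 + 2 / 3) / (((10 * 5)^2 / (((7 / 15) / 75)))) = 931 / 185625000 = 0.00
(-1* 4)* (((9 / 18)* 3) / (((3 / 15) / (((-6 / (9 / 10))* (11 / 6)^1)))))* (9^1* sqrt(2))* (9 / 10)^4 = 216513* sqrt(2) / 100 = 3061.96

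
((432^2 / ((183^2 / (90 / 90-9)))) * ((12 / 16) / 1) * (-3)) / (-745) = -373248 / 2772145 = -0.13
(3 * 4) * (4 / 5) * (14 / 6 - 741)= -7091.20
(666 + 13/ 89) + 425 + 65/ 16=1559577/ 1424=1095.21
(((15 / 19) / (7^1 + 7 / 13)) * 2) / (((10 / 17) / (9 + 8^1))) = 11271 / 1862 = 6.05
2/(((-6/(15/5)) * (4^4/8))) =-1/32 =-0.03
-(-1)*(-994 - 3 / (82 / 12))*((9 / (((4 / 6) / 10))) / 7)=-5504220 / 287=-19178.47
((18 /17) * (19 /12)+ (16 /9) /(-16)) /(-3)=-479 /918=-0.52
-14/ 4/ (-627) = 7/ 1254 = 0.01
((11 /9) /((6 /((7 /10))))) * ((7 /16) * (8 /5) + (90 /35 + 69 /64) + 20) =199991 /57600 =3.47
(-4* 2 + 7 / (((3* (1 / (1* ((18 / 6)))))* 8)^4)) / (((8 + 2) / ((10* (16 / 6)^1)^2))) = -163805 / 288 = -568.77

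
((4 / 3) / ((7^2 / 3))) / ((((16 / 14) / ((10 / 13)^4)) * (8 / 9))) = 5625 / 199927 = 0.03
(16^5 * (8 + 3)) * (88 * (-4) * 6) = -24360517632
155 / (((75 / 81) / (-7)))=-5859 / 5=-1171.80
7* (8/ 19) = 56/ 19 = 2.95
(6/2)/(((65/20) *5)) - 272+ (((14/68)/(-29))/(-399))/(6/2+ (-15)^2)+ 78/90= -45135376571/166582728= -270.95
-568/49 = -11.59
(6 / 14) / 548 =3 / 3836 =0.00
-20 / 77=-0.26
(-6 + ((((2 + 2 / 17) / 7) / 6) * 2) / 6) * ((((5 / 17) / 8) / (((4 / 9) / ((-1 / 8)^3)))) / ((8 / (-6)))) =-12015 / 16572416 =-0.00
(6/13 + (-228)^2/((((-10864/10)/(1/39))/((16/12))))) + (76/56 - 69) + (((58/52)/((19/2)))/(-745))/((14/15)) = -1719693754/24989237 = -68.82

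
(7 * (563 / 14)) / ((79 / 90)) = 25335 / 79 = 320.70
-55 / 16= -3.44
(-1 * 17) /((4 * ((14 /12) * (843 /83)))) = -1411 /3934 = -0.36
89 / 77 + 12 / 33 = 117 / 77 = 1.52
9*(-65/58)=-585/58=-10.09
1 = 1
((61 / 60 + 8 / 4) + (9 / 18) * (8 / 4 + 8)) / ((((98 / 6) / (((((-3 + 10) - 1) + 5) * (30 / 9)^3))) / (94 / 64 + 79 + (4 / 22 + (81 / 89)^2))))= 16292.70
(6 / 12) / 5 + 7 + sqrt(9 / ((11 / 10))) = 3*sqrt(110) / 11 + 71 / 10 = 9.96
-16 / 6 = -8 / 3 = -2.67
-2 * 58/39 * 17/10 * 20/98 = -1972/1911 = -1.03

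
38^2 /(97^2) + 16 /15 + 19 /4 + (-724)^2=295921689421 /564540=524181.97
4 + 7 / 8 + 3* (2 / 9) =5.54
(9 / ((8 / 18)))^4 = 43046721 / 256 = 168151.25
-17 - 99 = -116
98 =98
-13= -13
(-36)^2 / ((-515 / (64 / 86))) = -41472 / 22145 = -1.87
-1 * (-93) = 93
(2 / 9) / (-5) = -2 / 45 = -0.04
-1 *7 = -7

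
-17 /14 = -1.21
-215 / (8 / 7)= -1505 / 8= -188.12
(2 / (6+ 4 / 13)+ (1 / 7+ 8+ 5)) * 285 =1100955 / 287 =3836.08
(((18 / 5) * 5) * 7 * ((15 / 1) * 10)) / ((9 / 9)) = 18900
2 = 2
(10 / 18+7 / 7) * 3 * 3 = 14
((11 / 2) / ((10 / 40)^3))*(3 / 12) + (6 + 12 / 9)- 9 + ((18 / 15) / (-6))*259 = 518 / 15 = 34.53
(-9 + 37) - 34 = -6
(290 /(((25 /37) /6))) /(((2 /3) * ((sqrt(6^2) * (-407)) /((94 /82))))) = -4089 /2255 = -1.81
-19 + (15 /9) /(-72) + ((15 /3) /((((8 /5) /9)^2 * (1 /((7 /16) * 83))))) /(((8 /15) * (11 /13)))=30925736849 /2433024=12710.82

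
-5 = -5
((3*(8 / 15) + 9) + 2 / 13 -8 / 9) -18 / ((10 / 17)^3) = -4596289 / 58500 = -78.57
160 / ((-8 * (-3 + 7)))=-5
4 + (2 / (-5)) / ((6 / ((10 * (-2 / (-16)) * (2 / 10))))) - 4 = -1 / 60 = -0.02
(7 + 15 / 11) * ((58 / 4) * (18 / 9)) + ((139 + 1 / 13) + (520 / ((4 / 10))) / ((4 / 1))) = 101047 / 143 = 706.62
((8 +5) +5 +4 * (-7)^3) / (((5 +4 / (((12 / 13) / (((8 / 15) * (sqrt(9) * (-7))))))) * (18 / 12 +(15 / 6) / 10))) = 81240 / 4571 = 17.77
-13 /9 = -1.44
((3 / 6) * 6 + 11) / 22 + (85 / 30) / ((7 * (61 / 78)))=5420 / 4697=1.15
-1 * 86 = -86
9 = 9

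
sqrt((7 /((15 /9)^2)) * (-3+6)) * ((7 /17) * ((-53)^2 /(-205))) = -15.51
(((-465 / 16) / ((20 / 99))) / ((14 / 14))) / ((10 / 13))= -119691 / 640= -187.02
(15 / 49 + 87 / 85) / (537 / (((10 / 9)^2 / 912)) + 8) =13845 / 4130645414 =0.00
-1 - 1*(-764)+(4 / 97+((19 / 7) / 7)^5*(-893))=20692923383256 / 27400099153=755.21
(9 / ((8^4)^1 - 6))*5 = 9 / 818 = 0.01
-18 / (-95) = 18 / 95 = 0.19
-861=-861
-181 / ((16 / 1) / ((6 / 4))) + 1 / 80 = -2713 / 160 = -16.96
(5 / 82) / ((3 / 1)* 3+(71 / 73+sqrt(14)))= 9490 / 1333607 - 26645* sqrt(14) / 37340996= 0.00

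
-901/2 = -450.50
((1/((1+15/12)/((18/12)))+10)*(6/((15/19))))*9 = 3648/5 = 729.60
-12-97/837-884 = -750049/837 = -896.12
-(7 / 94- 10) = 933 / 94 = 9.93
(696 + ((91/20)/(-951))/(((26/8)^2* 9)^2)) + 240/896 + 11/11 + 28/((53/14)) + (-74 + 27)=1651709315156981/2511478667880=657.66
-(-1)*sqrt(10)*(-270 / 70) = -27*sqrt(10) / 7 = -12.20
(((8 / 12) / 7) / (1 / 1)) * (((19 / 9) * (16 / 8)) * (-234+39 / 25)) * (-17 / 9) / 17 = 147212 / 14175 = 10.39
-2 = -2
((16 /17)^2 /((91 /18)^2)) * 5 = 414720 /2393209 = 0.17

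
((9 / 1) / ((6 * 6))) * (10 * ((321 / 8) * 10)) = 8025 / 8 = 1003.12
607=607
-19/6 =-3.17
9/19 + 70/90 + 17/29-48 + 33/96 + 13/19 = -7162283/158688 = -45.13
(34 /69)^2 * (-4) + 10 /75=-19946 /23805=-0.84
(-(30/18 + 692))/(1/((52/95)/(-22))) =54106/3135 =17.26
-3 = -3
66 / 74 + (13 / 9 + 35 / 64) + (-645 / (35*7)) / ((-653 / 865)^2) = -773179947473 / 445293801792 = -1.74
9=9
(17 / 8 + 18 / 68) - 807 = -109427 / 136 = -804.61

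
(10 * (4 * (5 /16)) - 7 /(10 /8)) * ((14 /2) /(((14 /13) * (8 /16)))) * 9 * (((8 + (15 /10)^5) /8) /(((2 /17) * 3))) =22827753 /5120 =4458.55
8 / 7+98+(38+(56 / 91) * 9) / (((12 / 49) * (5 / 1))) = 367729 / 2730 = 134.70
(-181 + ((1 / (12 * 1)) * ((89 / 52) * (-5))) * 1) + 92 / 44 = -1232927 / 6864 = -179.62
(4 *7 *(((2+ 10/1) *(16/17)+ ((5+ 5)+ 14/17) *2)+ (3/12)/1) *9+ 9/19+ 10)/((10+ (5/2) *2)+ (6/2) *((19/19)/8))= 21640096/39729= 544.69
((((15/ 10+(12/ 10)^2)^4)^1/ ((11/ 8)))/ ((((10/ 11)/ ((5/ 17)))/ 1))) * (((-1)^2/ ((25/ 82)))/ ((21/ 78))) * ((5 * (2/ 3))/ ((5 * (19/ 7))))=52.60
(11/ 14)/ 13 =11/ 182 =0.06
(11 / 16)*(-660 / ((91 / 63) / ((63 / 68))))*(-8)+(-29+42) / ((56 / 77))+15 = 4174543 / 1768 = 2361.17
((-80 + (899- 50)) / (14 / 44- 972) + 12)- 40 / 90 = 2070946 / 192393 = 10.76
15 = 15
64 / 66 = 32 / 33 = 0.97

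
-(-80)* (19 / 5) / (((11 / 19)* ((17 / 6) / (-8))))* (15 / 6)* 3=-2079360 / 187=-11119.57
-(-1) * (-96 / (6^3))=-0.44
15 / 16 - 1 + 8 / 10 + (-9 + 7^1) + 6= 379 / 80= 4.74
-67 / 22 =-3.05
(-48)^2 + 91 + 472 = 2867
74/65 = 1.14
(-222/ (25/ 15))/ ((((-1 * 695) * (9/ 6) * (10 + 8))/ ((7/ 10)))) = 259/ 52125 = 0.00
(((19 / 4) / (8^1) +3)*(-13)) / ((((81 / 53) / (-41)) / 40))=16243175 / 324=50133.26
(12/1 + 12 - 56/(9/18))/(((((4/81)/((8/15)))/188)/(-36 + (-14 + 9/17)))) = 751329216/85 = 8839167.25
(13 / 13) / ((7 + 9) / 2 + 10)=1 / 18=0.06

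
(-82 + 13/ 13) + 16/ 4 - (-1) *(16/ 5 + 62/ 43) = -15557/ 215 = -72.36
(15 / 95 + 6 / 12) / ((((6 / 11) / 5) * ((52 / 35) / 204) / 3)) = 2454375 / 988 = 2484.19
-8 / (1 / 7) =-56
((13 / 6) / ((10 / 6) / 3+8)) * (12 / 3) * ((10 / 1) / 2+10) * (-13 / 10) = -1521 / 77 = -19.75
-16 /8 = -2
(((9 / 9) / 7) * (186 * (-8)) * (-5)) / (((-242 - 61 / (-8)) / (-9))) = 35712 / 875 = 40.81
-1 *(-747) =747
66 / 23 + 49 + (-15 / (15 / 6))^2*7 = 6989 / 23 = 303.87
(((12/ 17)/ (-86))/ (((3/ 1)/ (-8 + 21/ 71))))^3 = 1309338584/ 139806439985701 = 0.00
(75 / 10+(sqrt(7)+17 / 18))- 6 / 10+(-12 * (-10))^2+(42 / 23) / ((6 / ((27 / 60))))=sqrt(7)+59649043 / 4140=14410.63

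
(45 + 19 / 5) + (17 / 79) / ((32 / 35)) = 619807 / 12640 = 49.04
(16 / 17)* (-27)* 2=-864 / 17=-50.82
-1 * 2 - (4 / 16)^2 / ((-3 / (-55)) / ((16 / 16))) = -151 / 48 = -3.15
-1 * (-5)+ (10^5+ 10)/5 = 20007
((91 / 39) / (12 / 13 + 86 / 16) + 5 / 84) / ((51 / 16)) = 94636 / 701505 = 0.13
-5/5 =-1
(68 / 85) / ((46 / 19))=38 / 115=0.33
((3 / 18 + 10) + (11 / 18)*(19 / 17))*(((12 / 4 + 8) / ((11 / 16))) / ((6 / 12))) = 53120 / 153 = 347.19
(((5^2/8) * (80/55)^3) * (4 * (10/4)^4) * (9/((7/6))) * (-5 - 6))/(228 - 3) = -480000/847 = -566.71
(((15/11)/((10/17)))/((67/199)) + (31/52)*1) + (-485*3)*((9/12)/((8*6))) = -9352819/613184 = -15.25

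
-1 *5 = -5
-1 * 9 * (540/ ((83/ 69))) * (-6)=24241.45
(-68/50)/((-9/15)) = 34/15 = 2.27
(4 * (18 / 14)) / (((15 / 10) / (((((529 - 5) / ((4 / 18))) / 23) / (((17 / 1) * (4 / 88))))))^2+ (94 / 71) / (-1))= -3.88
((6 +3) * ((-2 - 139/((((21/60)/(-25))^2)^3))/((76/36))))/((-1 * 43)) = 1830246346223.12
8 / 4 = 2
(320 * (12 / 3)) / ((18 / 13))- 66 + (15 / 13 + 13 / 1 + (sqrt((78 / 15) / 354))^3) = 13 * sqrt(11505) / 783225 + 102094 / 117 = 872.60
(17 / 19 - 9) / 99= -14 / 171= -0.08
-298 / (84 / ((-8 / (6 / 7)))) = 33.11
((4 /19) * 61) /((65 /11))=2684 /1235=2.17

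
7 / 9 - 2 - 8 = -83 / 9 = -9.22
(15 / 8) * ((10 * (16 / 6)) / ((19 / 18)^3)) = 291600 / 6859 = 42.51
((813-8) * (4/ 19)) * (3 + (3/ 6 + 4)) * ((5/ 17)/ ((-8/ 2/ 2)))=-60375/ 323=-186.92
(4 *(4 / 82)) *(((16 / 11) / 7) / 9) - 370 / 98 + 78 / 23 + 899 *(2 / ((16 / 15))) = 61673142593 / 36595944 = 1685.25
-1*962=-962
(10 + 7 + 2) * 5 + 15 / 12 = 385 / 4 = 96.25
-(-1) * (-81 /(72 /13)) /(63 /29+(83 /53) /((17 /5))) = -3057093 /550384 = -5.55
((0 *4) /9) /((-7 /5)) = 0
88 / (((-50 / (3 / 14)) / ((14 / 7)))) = -0.75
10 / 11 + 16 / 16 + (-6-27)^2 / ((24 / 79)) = 3586.53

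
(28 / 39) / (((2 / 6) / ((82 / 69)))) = 2296 / 897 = 2.56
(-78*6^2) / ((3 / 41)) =-38376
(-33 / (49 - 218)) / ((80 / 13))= 33 / 1040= 0.03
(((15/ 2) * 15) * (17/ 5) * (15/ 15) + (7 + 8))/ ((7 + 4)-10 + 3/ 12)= 318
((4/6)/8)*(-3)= -1/4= -0.25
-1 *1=-1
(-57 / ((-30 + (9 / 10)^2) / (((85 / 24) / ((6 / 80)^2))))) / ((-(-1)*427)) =32300000 / 11217717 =2.88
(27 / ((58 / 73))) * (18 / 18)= 1971 / 58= 33.98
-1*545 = -545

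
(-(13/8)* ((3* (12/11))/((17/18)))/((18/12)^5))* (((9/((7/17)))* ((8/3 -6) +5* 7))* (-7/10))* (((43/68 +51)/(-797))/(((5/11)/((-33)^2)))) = -55762.01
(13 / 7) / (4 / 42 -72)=-39 / 1510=-0.03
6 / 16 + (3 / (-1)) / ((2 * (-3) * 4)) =1 / 2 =0.50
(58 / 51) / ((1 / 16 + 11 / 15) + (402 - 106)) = 4640 / 1210927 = 0.00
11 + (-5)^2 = 36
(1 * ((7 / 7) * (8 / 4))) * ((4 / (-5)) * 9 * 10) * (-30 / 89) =4320 / 89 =48.54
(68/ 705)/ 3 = 68/ 2115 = 0.03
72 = 72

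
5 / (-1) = -5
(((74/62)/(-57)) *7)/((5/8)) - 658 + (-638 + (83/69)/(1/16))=-86496792/67735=-1276.99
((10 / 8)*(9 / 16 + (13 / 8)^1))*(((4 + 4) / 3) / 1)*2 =175 / 12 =14.58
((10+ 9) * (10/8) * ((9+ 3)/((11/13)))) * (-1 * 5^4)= -2315625/11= -210511.36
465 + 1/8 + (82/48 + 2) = 2813/6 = 468.83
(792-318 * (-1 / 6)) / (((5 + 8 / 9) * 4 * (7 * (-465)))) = -0.01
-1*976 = -976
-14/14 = -1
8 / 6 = 4 / 3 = 1.33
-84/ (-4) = 21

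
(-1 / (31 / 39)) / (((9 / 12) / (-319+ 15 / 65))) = 16576 / 31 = 534.71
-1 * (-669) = 669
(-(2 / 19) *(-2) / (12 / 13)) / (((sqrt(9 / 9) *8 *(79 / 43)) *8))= 559 / 288192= 0.00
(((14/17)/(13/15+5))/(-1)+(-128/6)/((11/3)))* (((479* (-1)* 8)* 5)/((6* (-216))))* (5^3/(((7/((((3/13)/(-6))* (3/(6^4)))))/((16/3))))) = 1334314375/1786376592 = 0.75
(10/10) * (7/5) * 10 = 14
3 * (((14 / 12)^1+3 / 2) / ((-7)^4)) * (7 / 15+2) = 296 / 36015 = 0.01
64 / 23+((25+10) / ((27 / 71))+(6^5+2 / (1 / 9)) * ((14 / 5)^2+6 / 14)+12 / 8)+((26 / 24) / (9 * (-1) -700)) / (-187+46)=934917367966201 / 14485508100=64541.57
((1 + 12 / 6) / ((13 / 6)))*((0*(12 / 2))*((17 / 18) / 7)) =0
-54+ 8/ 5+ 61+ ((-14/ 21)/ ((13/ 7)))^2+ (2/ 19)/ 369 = 51714047/ 5924295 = 8.73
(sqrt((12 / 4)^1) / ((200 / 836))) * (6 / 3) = 209 * sqrt(3) / 25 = 14.48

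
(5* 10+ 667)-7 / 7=716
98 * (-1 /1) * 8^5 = -3211264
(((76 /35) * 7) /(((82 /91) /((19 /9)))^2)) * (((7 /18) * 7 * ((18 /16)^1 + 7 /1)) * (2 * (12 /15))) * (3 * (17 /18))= 8365.38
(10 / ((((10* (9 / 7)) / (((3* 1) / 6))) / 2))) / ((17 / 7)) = 0.32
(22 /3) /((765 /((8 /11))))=16 /2295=0.01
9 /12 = 3 /4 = 0.75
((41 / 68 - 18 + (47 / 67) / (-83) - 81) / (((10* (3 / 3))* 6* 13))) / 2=-12403949 / 196636960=-0.06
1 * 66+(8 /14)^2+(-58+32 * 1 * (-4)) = -119.67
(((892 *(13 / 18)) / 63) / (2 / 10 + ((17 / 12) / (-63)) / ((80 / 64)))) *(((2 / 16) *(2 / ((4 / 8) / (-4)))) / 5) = -2899 / 129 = -22.47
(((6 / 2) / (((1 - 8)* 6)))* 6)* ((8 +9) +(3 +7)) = -81 / 7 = -11.57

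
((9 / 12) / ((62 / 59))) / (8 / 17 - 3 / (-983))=2957847 / 1962920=1.51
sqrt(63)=7.94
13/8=1.62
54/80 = 27/40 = 0.68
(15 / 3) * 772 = 3860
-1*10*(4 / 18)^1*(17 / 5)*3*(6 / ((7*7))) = -136 / 49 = -2.78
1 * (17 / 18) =17 / 18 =0.94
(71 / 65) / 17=71 / 1105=0.06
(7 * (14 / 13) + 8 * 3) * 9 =3690 / 13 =283.85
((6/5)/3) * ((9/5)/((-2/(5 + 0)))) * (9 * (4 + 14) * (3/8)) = -2187/20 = -109.35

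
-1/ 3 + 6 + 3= 26/ 3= 8.67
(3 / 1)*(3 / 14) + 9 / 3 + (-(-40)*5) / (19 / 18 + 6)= 56877 / 1778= 31.99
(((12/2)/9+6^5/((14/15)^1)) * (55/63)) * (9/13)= 9623570/1911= 5035.88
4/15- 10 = -146/15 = -9.73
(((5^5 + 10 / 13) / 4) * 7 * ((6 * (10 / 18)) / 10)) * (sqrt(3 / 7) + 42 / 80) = 398223 / 416 + 13545 * sqrt(21) / 52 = 2150.94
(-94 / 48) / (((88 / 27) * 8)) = -423 / 5632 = -0.08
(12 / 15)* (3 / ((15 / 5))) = 4 / 5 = 0.80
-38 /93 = -0.41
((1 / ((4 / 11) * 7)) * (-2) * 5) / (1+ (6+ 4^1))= -5 / 14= -0.36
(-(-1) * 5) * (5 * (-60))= -1500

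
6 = 6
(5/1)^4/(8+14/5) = 3125/54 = 57.87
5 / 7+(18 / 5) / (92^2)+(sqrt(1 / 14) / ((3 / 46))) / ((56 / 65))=105863 / 148120+1495 * sqrt(14) / 1176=5.47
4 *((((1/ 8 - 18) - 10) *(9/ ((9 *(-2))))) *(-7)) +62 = -328.25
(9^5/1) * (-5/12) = -98415/4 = -24603.75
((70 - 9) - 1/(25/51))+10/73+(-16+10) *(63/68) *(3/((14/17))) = 283583/7300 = 38.85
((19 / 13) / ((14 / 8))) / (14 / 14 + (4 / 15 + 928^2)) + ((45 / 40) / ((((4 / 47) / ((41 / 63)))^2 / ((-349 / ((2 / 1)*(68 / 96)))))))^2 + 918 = 40291403257583364063502393 / 153414225341604864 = 262631468.29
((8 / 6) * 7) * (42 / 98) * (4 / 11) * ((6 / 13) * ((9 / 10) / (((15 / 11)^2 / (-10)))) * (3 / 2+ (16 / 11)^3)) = -116976 / 7865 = -14.87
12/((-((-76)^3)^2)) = -3/48174982144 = -0.00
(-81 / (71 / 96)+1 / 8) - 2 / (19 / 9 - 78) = -42429347 / 387944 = -109.37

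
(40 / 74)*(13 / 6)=130 / 111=1.17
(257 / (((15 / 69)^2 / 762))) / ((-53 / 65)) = -1346750418 / 265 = -5082077.05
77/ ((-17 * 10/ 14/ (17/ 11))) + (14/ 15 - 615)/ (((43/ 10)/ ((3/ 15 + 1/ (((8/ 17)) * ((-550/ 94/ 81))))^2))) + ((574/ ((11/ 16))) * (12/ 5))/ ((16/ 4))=-121419.02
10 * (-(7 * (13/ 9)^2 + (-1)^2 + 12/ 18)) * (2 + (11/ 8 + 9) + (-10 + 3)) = -141685/ 162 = -874.60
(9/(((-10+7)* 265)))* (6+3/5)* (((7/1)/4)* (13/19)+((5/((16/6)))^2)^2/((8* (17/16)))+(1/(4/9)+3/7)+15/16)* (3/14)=-8619502221/85896294400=-0.10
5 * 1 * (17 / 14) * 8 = 340 / 7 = 48.57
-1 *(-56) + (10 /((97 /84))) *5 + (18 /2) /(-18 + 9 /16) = 98.78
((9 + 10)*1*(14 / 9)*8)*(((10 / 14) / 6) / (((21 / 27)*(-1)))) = -760 / 21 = -36.19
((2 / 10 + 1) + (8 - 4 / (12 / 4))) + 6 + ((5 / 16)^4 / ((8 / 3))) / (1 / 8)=13.90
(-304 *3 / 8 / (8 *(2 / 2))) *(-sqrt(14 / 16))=13.33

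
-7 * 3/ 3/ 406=-1/ 58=-0.02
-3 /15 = -1 /5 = -0.20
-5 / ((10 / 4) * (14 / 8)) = -8 / 7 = -1.14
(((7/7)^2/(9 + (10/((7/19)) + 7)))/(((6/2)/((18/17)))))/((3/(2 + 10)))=84/2567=0.03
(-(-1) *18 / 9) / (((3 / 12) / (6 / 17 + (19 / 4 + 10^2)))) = 14294 / 17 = 840.82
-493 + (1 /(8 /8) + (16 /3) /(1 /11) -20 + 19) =-1303 /3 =-434.33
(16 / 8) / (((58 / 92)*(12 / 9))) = 69 / 29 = 2.38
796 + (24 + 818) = 1638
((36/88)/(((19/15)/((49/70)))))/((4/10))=945/1672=0.57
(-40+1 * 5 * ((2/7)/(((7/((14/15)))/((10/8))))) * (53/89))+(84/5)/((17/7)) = -32.94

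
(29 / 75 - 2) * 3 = -121 / 25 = -4.84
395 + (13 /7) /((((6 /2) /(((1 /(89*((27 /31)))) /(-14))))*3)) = 837180767 /2119446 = 395.00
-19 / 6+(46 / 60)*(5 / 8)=-43 / 16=-2.69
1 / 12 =0.08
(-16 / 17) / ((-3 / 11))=3.45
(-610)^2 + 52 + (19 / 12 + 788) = 4475299 / 12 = 372941.58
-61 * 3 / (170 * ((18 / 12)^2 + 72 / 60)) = -0.31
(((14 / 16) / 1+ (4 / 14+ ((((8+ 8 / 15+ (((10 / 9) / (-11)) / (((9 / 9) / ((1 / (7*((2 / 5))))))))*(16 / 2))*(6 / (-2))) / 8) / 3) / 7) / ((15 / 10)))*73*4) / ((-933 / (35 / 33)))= -41106227 / 128020662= -0.32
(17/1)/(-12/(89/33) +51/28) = -42364/6549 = -6.47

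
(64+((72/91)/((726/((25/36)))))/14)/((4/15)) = 147987965/616616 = 240.00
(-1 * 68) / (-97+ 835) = -34 / 369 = -0.09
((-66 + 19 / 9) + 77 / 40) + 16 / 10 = -60.36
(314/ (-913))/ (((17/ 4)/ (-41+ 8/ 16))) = 3.28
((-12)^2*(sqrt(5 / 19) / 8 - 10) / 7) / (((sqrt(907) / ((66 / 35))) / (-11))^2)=-151797888 / 1555505+ 9487368*sqrt(95) / 147772975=-96.96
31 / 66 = 0.47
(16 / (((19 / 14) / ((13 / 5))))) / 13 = 224 / 95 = 2.36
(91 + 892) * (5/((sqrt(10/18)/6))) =17694 * sqrt(5) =39564.99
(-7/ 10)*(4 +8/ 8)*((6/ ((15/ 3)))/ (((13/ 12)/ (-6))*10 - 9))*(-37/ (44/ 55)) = -6993/ 389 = -17.98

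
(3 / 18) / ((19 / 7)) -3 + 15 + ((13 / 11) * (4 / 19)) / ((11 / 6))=168247 / 13794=12.20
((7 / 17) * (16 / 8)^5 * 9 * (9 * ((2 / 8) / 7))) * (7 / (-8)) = -567 / 17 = -33.35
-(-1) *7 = 7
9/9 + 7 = 8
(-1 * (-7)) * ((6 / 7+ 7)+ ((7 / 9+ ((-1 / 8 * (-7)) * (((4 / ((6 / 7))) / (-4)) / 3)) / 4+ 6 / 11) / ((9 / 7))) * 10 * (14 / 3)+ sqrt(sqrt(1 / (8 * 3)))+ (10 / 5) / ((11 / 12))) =7 * 2^(1 / 4) * 3^(3 / 4) / 6+ 5486533 / 14256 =388.02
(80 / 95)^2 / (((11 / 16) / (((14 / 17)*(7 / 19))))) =401408 / 1282633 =0.31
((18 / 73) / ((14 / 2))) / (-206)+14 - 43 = -1526366 / 52633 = -29.00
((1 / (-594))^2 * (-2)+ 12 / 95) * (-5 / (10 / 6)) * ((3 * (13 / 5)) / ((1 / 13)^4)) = -785997948853 / 9310950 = -84416.51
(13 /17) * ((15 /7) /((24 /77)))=715 /136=5.26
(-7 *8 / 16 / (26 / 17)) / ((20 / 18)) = -1071 / 520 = -2.06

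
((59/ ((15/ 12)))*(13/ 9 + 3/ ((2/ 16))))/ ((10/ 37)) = 999814/ 225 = 4443.62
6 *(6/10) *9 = 162/5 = 32.40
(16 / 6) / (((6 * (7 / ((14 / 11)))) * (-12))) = -2 / 297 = -0.01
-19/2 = -9.50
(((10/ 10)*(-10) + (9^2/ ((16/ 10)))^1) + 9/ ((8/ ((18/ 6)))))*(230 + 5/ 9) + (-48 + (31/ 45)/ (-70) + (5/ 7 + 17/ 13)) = 59075971/ 5850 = 10098.46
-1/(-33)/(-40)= -1/1320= -0.00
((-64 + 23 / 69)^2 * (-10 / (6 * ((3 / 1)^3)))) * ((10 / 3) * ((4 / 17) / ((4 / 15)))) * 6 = -18240500 / 4131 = -4415.52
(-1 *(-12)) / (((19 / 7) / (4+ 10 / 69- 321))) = -612164 / 437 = -1400.83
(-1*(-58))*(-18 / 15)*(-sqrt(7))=348*sqrt(7) / 5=184.14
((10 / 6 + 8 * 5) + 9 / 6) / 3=259 / 18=14.39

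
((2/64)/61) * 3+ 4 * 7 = 28.00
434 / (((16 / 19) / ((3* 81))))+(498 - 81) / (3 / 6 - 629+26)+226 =1209448213 / 9640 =125461.43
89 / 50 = 1.78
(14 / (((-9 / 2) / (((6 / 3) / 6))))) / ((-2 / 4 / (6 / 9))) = 112 / 81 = 1.38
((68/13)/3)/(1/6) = 136/13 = 10.46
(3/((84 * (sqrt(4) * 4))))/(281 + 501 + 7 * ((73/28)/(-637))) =91/15939704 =0.00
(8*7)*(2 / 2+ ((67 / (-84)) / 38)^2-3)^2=415068867351121 / 1853802671616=223.90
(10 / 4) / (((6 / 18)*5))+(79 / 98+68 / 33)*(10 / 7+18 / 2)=355370 / 11319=31.40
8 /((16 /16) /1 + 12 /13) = 104 /25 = 4.16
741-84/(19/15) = 12819/19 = 674.68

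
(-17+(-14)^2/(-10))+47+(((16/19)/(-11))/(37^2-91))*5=6944452/667755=10.40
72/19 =3.79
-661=-661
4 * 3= 12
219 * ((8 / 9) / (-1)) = -194.67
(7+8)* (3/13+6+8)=2775/13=213.46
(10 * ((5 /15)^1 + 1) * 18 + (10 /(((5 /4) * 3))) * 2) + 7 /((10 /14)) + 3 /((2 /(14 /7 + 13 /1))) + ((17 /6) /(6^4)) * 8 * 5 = 1349723 /4860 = 277.72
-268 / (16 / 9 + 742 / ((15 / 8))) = -3015 / 4472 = -0.67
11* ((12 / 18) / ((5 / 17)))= 374 / 15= 24.93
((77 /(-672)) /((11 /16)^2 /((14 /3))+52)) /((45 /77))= -94864 /25208685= -0.00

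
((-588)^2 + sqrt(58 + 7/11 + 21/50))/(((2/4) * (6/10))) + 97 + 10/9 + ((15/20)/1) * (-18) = 3 * sqrt(8822)/11 + 20746163/18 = 1152590.23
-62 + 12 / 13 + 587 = 6837 / 13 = 525.92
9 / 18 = 1 / 2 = 0.50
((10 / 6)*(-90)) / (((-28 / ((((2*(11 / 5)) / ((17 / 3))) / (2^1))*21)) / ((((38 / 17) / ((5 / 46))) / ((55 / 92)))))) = 2171016 / 1445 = 1502.43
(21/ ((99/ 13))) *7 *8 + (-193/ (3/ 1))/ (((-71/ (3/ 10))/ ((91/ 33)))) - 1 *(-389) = 12749993/ 23430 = 544.17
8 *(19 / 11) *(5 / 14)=380 / 77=4.94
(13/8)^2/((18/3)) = 169/384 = 0.44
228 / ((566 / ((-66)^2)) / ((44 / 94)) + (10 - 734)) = -10924848 / 34677883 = -0.32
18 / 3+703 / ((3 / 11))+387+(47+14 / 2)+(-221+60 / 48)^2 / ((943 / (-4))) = 31909205 / 11316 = 2819.83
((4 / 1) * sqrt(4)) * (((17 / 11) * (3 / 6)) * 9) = 612 / 11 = 55.64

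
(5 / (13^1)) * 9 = 45 / 13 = 3.46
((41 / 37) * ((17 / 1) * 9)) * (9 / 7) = 56457 / 259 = 217.98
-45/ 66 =-15/ 22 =-0.68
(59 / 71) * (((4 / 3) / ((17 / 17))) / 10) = 118 / 1065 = 0.11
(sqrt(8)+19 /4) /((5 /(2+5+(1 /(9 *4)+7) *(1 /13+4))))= 3337 *sqrt(2) /234+63403 /1872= 54.04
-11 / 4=-2.75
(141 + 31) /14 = 86 /7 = 12.29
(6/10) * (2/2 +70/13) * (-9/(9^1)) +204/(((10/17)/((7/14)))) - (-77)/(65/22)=12716/65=195.63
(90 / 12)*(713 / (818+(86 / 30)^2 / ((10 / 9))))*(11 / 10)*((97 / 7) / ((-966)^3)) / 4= -375875 / 13723977548736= -0.00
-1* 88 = -88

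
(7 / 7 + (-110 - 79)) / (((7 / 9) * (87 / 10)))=-5640 / 203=-27.78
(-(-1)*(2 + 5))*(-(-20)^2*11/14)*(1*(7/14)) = -1100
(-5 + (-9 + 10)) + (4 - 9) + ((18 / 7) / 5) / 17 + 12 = 1803 / 595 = 3.03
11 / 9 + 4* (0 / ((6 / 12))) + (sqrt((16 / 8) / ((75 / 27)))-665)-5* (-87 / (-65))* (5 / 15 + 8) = -84187 / 117 + 3* sqrt(2) / 5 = -718.70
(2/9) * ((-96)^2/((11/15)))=30720/11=2792.73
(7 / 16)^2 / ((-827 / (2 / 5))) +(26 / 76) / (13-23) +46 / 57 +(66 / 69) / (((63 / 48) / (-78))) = -272353091369 / 4857202560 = -56.07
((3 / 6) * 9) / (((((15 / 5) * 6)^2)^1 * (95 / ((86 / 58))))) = 43 / 198360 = 0.00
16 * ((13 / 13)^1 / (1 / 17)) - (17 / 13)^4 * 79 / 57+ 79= 564821768 / 1627977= 346.95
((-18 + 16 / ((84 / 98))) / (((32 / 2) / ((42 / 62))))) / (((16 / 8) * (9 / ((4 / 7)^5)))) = 0.00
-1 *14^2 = -196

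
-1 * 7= -7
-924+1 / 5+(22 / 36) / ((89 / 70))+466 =-1831564 / 4005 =-457.32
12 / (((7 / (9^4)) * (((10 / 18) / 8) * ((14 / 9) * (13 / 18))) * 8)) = 57395628 / 3185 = 18020.61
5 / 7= 0.71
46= 46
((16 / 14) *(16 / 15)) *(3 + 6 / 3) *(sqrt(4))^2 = 512 / 21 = 24.38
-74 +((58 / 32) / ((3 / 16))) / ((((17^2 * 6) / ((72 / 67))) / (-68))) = -84750 / 1139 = -74.41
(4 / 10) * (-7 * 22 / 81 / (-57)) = 308 / 23085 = 0.01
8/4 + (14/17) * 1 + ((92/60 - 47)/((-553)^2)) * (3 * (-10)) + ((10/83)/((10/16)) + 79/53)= 103170951945/22869314447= 4.51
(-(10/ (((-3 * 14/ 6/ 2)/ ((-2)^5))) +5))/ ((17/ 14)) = -79.41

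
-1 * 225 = -225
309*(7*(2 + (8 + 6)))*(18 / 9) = 69216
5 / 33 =0.15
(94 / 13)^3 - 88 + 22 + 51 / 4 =2854375 / 8788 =324.80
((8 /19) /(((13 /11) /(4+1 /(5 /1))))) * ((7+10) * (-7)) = -219912 /1235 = -178.07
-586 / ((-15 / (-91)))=-53326 / 15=-3555.07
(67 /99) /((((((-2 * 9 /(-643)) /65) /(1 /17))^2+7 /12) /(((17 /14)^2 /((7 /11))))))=2.69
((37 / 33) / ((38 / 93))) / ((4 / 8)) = 1147 / 209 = 5.49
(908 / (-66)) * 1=-13.76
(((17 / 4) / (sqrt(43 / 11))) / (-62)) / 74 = -17*sqrt(473) / 789136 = -0.00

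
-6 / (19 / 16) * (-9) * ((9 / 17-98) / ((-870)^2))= -39768 / 6791075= -0.01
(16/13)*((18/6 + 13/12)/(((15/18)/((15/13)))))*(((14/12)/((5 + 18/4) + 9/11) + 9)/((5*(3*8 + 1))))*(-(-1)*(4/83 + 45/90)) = 8514632/30616625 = 0.28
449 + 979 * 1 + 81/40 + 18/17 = 973137/680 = 1431.08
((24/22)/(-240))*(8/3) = -2/165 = -0.01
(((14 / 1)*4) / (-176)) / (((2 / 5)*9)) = -35 / 396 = -0.09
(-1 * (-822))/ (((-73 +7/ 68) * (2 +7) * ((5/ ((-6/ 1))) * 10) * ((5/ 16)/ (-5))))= -298112/ 123925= -2.41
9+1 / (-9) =80 / 9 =8.89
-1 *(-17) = 17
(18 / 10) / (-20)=-9 / 100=-0.09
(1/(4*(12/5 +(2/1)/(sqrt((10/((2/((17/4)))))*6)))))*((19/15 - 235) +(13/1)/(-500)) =-17882589/730400 +350639*sqrt(510)/4382400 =-22.68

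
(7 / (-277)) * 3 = -21 / 277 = -0.08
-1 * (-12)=12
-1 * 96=-96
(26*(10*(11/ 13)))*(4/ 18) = 48.89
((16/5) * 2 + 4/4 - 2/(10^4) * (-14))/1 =18507/2500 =7.40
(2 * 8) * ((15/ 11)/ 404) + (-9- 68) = -85487/ 1111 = -76.95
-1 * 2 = -2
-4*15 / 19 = -60 / 19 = -3.16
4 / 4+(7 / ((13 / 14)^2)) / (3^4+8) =1.09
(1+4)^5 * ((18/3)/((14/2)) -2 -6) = -22321.43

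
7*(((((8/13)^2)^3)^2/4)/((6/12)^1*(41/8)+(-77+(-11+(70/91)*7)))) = -1924145348608/29841262721110087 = -0.00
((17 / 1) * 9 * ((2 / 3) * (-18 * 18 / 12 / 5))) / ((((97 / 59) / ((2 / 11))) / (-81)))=26322732 / 5335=4933.97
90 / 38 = 45 / 19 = 2.37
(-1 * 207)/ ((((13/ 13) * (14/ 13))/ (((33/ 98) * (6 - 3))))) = -266409/ 1372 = -194.18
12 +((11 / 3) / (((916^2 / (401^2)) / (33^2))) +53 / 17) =11130970073 / 14263952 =780.36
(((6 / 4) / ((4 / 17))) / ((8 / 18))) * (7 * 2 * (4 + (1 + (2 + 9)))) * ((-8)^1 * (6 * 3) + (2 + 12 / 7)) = -450738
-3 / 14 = -0.21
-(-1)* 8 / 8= 1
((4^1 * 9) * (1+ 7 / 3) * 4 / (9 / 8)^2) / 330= 1024 / 891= 1.15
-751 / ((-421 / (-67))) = -50317 / 421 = -119.52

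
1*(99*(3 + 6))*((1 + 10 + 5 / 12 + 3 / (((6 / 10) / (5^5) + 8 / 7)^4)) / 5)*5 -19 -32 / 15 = 171750050708210917843896727 / 14658283730902841668860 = 11716.93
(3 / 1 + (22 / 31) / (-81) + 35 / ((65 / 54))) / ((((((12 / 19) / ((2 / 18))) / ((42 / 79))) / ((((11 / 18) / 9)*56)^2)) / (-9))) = -6603698049256 / 16919487117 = -390.30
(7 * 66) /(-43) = -462 /43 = -10.74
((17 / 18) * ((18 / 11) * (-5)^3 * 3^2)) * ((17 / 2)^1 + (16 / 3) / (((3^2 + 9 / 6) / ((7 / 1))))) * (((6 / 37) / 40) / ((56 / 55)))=-197625 / 2368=-83.46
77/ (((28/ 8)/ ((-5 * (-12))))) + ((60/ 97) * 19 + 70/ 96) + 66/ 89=1333.22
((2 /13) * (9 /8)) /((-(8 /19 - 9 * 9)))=171 /79612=0.00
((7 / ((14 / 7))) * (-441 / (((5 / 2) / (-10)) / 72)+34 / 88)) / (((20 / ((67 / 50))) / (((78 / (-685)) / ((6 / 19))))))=-647373430067 / 60280000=-10739.44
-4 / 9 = -0.44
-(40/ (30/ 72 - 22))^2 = -230400/ 67081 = -3.43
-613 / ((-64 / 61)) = 37393 / 64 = 584.27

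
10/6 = 1.67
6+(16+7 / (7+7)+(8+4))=69 / 2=34.50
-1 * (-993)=993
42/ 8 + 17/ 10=139/ 20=6.95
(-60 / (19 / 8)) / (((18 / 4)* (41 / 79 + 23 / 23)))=-3.70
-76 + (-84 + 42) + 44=-74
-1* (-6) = 6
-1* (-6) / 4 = 3 / 2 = 1.50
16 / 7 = 2.29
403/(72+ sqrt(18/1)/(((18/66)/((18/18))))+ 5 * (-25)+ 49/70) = -2107690/249329 - 443300 * sqrt(2)/249329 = -10.97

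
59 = 59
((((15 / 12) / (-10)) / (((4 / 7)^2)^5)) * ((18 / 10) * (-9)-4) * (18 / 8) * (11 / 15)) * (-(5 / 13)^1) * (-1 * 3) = 2824470014751 / 2181038080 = 1295.01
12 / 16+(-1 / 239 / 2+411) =393631 / 956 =411.75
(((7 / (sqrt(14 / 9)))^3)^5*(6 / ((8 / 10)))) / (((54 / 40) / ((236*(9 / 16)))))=17429989328313975*sqrt(14) / 512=127377047503275.30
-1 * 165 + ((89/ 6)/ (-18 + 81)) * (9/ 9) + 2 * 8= -56233/ 378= -148.76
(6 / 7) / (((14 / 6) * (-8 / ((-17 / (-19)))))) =-0.04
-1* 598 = -598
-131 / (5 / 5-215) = 131 / 214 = 0.61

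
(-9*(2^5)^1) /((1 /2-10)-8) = 576 /35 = 16.46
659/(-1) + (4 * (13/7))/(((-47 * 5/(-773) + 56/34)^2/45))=-2628308973233/4601508247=-571.18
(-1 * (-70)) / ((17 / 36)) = 2520 / 17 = 148.24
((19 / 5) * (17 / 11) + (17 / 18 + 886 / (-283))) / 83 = 1032827 / 23254110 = 0.04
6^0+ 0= 1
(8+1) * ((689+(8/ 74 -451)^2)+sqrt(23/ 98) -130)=9 * sqrt(46)/ 14+2511789840/ 1369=1834766.84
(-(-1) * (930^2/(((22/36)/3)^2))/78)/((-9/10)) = -467046000/1573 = -296914.18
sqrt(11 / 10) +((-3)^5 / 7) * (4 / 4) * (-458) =sqrt(110) / 10 +111294 / 7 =15900.19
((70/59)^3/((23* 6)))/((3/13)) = 2229500/42513453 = 0.05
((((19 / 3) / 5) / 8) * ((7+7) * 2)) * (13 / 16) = 1729 / 480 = 3.60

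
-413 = -413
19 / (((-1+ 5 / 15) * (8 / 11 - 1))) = 209 / 2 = 104.50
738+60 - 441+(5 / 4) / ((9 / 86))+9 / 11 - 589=-43409 / 198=-219.24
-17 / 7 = -2.43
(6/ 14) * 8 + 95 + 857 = 6688/ 7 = 955.43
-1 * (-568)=568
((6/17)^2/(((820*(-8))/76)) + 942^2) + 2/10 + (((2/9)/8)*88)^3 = 76651080135143/86379210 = 887378.80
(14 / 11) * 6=7.64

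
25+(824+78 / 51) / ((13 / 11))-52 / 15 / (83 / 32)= 198706511 / 275145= 722.19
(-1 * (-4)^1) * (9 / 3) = 12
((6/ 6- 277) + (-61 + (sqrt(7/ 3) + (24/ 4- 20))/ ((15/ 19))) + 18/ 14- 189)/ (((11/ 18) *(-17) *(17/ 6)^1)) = 18.36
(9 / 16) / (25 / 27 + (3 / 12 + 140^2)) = 243 / 8467708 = 0.00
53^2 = 2809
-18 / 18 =-1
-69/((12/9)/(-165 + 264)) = -20493/4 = -5123.25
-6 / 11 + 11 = 115 / 11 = 10.45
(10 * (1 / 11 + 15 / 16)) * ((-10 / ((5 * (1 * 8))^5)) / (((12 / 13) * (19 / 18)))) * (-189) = 1334151 / 6848512000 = 0.00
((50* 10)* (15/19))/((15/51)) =25500/19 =1342.11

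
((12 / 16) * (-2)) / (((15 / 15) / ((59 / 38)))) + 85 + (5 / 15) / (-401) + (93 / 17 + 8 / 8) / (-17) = 2174312717 / 26422692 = 82.29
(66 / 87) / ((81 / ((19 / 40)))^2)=3971 / 152215200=0.00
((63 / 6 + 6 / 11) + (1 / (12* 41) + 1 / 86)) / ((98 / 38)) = 48899027 / 11403084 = 4.29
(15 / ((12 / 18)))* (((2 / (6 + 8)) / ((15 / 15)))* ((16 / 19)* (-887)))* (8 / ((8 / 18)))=-5747760 / 133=-43216.24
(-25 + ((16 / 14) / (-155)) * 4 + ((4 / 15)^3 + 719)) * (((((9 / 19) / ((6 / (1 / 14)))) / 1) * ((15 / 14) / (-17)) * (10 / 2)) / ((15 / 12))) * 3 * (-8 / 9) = 2033042152 / 772753275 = 2.63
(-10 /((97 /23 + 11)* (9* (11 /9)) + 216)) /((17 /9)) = -1035 /74953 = -0.01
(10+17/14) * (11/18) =6.85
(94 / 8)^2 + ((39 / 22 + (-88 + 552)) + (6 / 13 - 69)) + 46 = 1330007 / 2288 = 581.30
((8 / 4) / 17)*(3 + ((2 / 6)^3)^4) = 0.35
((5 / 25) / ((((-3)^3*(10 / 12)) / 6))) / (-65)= 4 / 4875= 0.00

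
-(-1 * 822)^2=-675684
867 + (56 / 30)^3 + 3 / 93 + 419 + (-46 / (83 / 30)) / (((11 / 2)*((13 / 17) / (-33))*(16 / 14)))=158801074448 / 112890375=1406.68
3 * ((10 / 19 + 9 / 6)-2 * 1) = 0.08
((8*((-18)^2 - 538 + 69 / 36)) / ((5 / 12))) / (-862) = 2036 / 431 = 4.72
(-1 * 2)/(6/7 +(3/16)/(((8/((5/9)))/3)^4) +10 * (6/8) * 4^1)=-24772608/382210327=-0.06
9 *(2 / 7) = 18 / 7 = 2.57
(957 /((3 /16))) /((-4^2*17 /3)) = -957 /17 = -56.29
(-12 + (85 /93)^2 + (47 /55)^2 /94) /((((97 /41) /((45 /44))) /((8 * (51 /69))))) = -406908353959 /14268260105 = -28.52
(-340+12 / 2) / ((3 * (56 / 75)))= -4175 / 28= -149.11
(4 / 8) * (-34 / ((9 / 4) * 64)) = -17 / 144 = -0.12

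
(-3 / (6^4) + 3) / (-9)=-1295 / 3888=-0.33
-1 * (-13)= 13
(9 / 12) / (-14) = -3 / 56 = -0.05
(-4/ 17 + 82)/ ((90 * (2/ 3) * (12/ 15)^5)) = 434375/ 104448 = 4.16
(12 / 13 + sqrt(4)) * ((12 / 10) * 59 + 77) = 28082 / 65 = 432.03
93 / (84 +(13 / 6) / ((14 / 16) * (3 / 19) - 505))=1646937 / 1487480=1.11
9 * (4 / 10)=18 / 5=3.60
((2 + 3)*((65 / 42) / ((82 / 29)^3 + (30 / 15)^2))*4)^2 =1.35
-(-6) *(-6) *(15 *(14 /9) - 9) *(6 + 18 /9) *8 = -33024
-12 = -12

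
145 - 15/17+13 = 2671/17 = 157.12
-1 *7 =-7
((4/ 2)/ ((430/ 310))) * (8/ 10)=248/ 215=1.15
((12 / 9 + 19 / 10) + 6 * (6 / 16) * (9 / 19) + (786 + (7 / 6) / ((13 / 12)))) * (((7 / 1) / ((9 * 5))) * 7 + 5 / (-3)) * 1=-11728193 / 25650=-457.24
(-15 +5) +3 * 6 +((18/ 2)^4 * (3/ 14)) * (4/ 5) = 39646/ 35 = 1132.74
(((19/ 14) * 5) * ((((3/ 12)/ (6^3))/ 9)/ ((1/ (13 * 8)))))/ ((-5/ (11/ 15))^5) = -39779597/ 6458484375000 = -0.00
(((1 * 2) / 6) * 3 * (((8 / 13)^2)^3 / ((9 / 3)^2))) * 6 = 524288 / 14480427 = 0.04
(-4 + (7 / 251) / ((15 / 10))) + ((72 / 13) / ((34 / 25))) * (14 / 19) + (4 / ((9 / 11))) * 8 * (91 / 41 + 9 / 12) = 115.16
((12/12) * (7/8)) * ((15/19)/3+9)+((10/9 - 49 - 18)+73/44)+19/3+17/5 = -46.39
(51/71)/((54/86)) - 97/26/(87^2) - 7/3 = -16625047/13972374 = -1.19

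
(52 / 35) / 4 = 13 / 35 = 0.37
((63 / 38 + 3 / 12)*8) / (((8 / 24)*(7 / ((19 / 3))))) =290 / 7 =41.43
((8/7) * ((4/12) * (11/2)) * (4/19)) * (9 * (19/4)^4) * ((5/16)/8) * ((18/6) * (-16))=-3395205/896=-3789.29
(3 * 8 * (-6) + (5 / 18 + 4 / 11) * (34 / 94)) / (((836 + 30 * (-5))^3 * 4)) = -1337905 / 12016981335744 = -0.00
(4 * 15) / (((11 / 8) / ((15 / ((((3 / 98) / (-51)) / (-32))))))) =383846400 / 11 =34895127.27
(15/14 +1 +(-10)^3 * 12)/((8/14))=-167971/8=-20996.38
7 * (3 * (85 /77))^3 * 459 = 7610851125 /65219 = 116696.84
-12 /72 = -1 /6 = -0.17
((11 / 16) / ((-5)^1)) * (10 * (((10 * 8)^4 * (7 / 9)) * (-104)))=41000960000 / 9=4555662222.22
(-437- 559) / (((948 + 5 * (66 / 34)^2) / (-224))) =21492352 / 93139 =230.76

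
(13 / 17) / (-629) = -0.00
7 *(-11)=-77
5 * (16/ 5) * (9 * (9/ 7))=1296/ 7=185.14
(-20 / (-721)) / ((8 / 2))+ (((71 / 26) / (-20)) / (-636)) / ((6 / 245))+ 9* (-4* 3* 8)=-247219554937 / 286138944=-863.98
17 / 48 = 0.35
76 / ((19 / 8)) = 32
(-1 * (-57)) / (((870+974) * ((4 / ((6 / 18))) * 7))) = 19 / 51632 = 0.00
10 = 10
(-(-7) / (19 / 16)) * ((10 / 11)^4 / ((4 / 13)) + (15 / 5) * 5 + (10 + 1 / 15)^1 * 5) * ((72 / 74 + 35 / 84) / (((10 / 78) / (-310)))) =-41315754678016 / 30877869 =-1338037.76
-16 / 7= -2.29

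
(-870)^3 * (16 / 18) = -585336000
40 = 40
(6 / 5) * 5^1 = 6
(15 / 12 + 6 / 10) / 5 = 37 / 100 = 0.37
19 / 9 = 2.11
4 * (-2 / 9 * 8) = -64 / 9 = -7.11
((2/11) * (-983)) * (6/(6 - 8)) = 5898/11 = 536.18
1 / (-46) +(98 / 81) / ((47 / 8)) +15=2659087 / 175122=15.18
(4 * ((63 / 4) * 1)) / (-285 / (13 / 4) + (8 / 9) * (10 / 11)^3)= -9810801 / 13552060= -0.72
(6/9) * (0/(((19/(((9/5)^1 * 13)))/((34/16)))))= 0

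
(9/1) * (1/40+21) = 7569/40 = 189.22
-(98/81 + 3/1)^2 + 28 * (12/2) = 985967/6561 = 150.28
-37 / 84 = -0.44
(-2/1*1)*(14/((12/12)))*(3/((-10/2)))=84/5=16.80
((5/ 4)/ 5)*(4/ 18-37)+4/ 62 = -10189/ 1116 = -9.13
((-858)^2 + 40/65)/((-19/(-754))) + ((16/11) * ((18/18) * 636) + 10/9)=54953486066/1881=29215037.78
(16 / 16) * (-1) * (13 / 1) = -13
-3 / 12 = -1 / 4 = -0.25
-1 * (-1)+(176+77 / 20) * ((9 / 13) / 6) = 11311 / 520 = 21.75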